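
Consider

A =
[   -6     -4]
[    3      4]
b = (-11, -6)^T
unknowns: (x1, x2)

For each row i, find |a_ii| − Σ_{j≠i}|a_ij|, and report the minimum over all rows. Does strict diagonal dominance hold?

row 1: |-6| − (4) = 2
row 2: |4| − (3) = 1
minimum over rows = 1 → strictly diagonally dominant (convergence guaranteed)

1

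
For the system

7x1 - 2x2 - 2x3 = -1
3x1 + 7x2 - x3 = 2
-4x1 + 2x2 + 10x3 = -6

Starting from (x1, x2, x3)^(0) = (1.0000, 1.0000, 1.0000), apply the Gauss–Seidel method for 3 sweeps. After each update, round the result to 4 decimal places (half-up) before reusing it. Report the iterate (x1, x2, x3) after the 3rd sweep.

Iteration 1:
  x1 = (-1 - (-2)·1.0000 - (-2)·1.0000) / (7) = 0.4286
  x2 = (2 - (3)·0.4286 - (-1)·1.0000) / (7) = 0.2449
  x3 = (-6 - (-4)·0.4286 - (2)·0.2449) / (10) = -0.4775
Iteration 2:
  x1 = (-1 - (-2)·0.2449 - (-2)·-0.4775) / (7) = -0.2093
  x2 = (2 - (3)·-0.2093 - (-1)·-0.4775) / (7) = 0.3072
  x3 = (-6 - (-4)·-0.2093 - (2)·0.3072) / (10) = -0.7452
Iteration 3:
  x1 = (-1 - (-2)·0.3072 - (-2)·-0.7452) / (7) = -0.2680
  x2 = (2 - (3)·-0.2680 - (-1)·-0.7452) / (7) = 0.2941
  x3 = (-6 - (-4)·-0.2680 - (2)·0.2941) / (10) = -0.7660

(-0.2680, 0.2941, -0.7660)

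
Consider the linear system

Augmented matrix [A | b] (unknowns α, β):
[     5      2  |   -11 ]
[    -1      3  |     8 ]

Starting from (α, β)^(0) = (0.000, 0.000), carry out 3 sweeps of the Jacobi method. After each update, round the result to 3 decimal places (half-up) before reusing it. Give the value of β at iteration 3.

Iteration 1:
  α = (-11 - (2)·0.000) / (5) = -2.200
  β = (8 - (-1)·0.000) / (3) = 2.667
Iteration 2:
  α = (-11 - (2)·2.667) / (5) = -3.267
  β = (8 - (-1)·-2.200) / (3) = 1.933
Iteration 3:
  α = (-11 - (2)·1.933) / (5) = -2.973
  β = (8 - (-1)·-3.267) / (3) = 1.578

1.578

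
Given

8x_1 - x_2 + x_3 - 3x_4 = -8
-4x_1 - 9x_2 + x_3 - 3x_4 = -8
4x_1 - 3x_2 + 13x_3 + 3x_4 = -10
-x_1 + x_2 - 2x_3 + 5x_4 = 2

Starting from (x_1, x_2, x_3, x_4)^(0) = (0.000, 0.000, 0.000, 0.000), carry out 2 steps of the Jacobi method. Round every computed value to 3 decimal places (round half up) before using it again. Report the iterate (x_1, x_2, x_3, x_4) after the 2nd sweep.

Iteration 1:
  x_1 = (-8 - (-1)·0.000 - (1)·0.000 - (-3)·0.000) / (8) = -1.000
  x_2 = (-8 - (-4)·0.000 - (1)·0.000 - (-3)·0.000) / (-9) = 0.889
  x_3 = (-10 - (4)·0.000 - (-3)·0.000 - (3)·0.000) / (13) = -0.769
  x_4 = (2 - (-1)·0.000 - (1)·0.000 - (-2)·0.000) / (5) = 0.400
Iteration 2:
  x_1 = (-8 - (-1)·0.889 - (1)·-0.769 - (-3)·0.400) / (8) = -0.643
  x_2 = (-8 - (-4)·-1.000 - (1)·-0.769 - (-3)·0.400) / (-9) = 1.115
  x_3 = (-10 - (4)·-1.000 - (-3)·0.889 - (3)·0.400) / (13) = -0.349
  x_4 = (2 - (-1)·-1.000 - (1)·0.889 - (-2)·-0.769) / (5) = -0.285

(-0.643, 1.115, -0.349, -0.285)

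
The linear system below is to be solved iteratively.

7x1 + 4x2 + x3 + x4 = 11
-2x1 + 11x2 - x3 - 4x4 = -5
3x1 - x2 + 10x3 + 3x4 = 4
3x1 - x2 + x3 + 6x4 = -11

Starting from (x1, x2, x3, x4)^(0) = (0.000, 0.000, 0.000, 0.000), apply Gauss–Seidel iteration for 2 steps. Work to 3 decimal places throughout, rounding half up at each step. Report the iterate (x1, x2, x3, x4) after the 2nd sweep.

(2.057, -1.046, 0.468, -3.114)

Iteration 1:
  x1 = (11 - (4)·0.000 - (1)·0.000 - (1)·0.000) / (7) = 1.571
  x2 = (-5 - (-2)·1.571 - (-1)·0.000 - (-4)·0.000) / (11) = -0.169
  x3 = (4 - (3)·1.571 - (-1)·-0.169 - (3)·0.000) / (10) = -0.088
  x4 = (-11 - (3)·1.571 - (-1)·-0.169 - (1)·-0.088) / (6) = -2.632
Iteration 2:
  x1 = (11 - (4)·-0.169 - (1)·-0.088 - (1)·-2.632) / (7) = 2.057
  x2 = (-5 - (-2)·2.057 - (-1)·-0.088 - (-4)·-2.632) / (11) = -1.046
  x3 = (4 - (3)·2.057 - (-1)·-1.046 - (3)·-2.632) / (10) = 0.468
  x4 = (-11 - (3)·2.057 - (-1)·-1.046 - (1)·0.468) / (6) = -3.114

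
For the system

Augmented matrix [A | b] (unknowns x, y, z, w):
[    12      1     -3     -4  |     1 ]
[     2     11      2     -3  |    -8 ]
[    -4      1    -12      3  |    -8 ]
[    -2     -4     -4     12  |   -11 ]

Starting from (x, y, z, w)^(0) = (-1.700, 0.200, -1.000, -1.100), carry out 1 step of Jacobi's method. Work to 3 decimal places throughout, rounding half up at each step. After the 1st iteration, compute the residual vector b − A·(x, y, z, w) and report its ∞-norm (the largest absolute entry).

7.355

Iteration 1:
  x = (1 - (1)·0.200 - (-3)·-1.000 - (-4)·-1.100) / (12) = -0.550
  y = (-8 - (2)·-1.700 - (2)·-1.000 - (-3)·-1.100) / (11) = -0.536
  z = (-8 - (-4)·-1.700 - (1)·0.200 - (3)·-1.100) / (-12) = 0.975
  w = (-11 - (-2)·-1.700 - (-4)·0.200 - (-4)·-1.000) / (12) = -1.467
Residual b − A·x = (5.193, -7.355, 6.437, 7.260); ∞-norm = 7.355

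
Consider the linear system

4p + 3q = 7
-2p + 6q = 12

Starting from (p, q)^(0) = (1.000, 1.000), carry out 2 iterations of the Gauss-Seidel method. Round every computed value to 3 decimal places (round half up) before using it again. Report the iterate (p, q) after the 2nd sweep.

(0.000, 2.000)

Iteration 1:
  p = (7 - (3)·1.000) / (4) = 1.000
  q = (12 - (-2)·1.000) / (6) = 2.333
Iteration 2:
  p = (7 - (3)·2.333) / (4) = 0.000
  q = (12 - (-2)·0.000) / (6) = 2.000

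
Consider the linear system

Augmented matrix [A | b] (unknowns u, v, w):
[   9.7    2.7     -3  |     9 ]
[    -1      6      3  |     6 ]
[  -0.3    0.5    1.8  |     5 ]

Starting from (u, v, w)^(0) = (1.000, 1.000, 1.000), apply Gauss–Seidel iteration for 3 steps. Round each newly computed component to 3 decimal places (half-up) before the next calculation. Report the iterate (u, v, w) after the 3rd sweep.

Iteration 1:
  u = (9 - (2.7)·1.000 - (-3)·1.000) / (9.7) = 0.959
  v = (6 - (-1)·0.959 - (3)·1.000) / (6) = 0.660
  w = (5 - (-0.3)·0.959 - (0.5)·0.660) / (1.8) = 2.754
Iteration 2:
  u = (9 - (2.7)·0.660 - (-3)·2.754) / (9.7) = 1.596
  v = (6 - (-1)·1.596 - (3)·2.754) / (6) = -0.111
  w = (5 - (-0.3)·1.596 - (0.5)·-0.111) / (1.8) = 3.075
Iteration 3:
  u = (9 - (2.7)·-0.111 - (-3)·3.075) / (9.7) = 1.910
  v = (6 - (-1)·1.910 - (3)·3.075) / (6) = -0.219
  w = (5 - (-0.3)·1.910 - (0.5)·-0.219) / (1.8) = 3.157

(1.910, -0.219, 3.157)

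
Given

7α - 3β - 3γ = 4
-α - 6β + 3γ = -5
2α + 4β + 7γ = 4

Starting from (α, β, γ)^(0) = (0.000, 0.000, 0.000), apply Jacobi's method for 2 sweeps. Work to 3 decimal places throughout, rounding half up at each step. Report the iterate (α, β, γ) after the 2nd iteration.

Iteration 1:
  α = (4 - (-3)·0.000 - (-3)·0.000) / (7) = 0.571
  β = (-5 - (-1)·0.000 - (3)·0.000) / (-6) = 0.833
  γ = (4 - (2)·0.000 - (4)·0.000) / (7) = 0.571
Iteration 2:
  α = (4 - (-3)·0.833 - (-3)·0.571) / (7) = 1.173
  β = (-5 - (-1)·0.571 - (3)·0.571) / (-6) = 1.024
  γ = (4 - (2)·0.571 - (4)·0.833) / (7) = -0.068

(1.173, 1.024, -0.068)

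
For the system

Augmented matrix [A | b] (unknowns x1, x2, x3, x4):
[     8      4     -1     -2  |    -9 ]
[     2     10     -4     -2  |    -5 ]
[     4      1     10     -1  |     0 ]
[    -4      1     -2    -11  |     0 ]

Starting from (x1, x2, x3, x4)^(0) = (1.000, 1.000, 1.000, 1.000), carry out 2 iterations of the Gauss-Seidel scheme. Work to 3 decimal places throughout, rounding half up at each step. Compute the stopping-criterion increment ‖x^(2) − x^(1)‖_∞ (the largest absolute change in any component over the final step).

0.321

Iteration 1:
  x1 = (-9 - (4)·1.000 - (-1)·1.000 - (-2)·1.000) / (8) = -1.250
  x2 = (-5 - (2)·-1.250 - (-4)·1.000 - (-2)·1.000) / (10) = 0.350
  x3 = (0 - (4)·-1.250 - (1)·0.350 - (-1)·1.000) / (10) = 0.565
  x4 = (0 - (-4)·-1.250 - (1)·0.350 - (-2)·0.565) / (-11) = 0.384
Iteration 2:
  x1 = (-9 - (4)·0.350 - (-1)·0.565 - (-2)·0.384) / (8) = -1.133
  x2 = (-5 - (2)·-1.133 - (-4)·0.565 - (-2)·0.384) / (10) = 0.029
  x3 = (0 - (4)·-1.133 - (1)·0.029 - (-1)·0.384) / (10) = 0.489
  x4 = (0 - (-4)·-1.133 - (1)·0.029 - (-2)·0.489) / (-11) = 0.326
Change: (0.117, -0.321, -0.076, -0.058) → max |·| = 0.321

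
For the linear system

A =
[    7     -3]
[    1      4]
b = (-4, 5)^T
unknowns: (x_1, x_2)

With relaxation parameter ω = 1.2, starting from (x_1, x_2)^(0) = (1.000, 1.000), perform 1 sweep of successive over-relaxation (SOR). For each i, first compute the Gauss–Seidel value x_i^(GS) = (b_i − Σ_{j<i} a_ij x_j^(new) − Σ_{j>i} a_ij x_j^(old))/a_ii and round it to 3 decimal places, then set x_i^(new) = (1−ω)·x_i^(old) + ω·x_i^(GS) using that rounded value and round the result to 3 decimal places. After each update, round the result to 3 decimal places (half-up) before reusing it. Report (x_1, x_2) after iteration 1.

Iteration 1:
  x_1: GS value = (-4 - (-3)·1.000) / (7) = -0.143;  x_1 ← (1−ω)·1.000 + ω·-0.143 = -0.372
  x_2: GS value = (5 - (1)·-0.372) / (4) = 1.343;  x_2 ← (1−ω)·1.000 + ω·1.343 = 1.412

(-0.372, 1.412)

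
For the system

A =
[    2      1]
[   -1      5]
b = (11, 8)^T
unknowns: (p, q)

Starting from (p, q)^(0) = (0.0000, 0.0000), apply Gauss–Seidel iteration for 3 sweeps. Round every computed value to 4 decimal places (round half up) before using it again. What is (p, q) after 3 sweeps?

Iteration 1:
  p = (11 - (1)·0.0000) / (2) = 5.5000
  q = (8 - (-1)·5.5000) / (5) = 2.7000
Iteration 2:
  p = (11 - (1)·2.7000) / (2) = 4.1500
  q = (8 - (-1)·4.1500) / (5) = 2.4300
Iteration 3:
  p = (11 - (1)·2.4300) / (2) = 4.2850
  q = (8 - (-1)·4.2850) / (5) = 2.4570

(4.2850, 2.4570)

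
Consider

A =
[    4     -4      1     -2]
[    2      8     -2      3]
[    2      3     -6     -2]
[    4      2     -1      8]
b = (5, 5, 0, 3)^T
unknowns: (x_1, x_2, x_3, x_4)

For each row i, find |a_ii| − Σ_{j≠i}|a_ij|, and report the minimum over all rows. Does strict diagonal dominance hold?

row 1: |4| − (4+1+2) = -3
row 2: |8| − (2+2+3) = 1
row 3: |-6| − (2+3+2) = -1
row 4: |8| − (4+2+1) = 1
minimum over rows = -3 → not strictly diagonally dominant

-3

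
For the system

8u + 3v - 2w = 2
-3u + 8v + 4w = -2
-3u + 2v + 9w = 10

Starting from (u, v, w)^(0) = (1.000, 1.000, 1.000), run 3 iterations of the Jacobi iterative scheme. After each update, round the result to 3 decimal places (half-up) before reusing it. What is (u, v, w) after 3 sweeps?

(0.864, -0.607, 1.524)

Iteration 1:
  u = (2 - (3)·1.000 - (-2)·1.000) / (8) = 0.125
  v = (-2 - (-3)·1.000 - (4)·1.000) / (8) = -0.375
  w = (10 - (-3)·1.000 - (2)·1.000) / (9) = 1.222
Iteration 2:
  u = (2 - (3)·-0.375 - (-2)·1.222) / (8) = 0.696
  v = (-2 - (-3)·0.125 - (4)·1.222) / (8) = -0.814
  w = (10 - (-3)·0.125 - (2)·-0.375) / (9) = 1.236
Iteration 3:
  u = (2 - (3)·-0.814 - (-2)·1.236) / (8) = 0.864
  v = (-2 - (-3)·0.696 - (4)·1.236) / (8) = -0.607
  w = (10 - (-3)·0.696 - (2)·-0.814) / (9) = 1.524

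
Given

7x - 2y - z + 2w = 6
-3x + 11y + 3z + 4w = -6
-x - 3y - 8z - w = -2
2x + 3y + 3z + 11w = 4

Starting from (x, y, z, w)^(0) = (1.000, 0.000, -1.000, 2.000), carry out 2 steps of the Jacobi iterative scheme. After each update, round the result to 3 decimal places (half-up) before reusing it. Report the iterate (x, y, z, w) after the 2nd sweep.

Iteration 1:
  x = (6 - (-2)·0.000 - (-1)·-1.000 - (2)·2.000) / (7) = 0.143
  y = (-6 - (-3)·1.000 - (3)·-1.000 - (4)·2.000) / (11) = -0.727
  z = (-2 - (-1)·1.000 - (-3)·0.000 - (-1)·2.000) / (-8) = -0.125
  w = (4 - (2)·1.000 - (3)·0.000 - (3)·-1.000) / (11) = 0.455
Iteration 2:
  x = (6 - (-2)·-0.727 - (-1)·-0.125 - (2)·0.455) / (7) = 0.502
  y = (-6 - (-3)·0.143 - (3)·-0.125 - (4)·0.455) / (11) = -0.638
  z = (-2 - (-1)·0.143 - (-3)·-0.727 - (-1)·0.455) / (-8) = 0.448
  w = (4 - (2)·0.143 - (3)·-0.727 - (3)·-0.125) / (11) = 0.570

(0.502, -0.638, 0.448, 0.570)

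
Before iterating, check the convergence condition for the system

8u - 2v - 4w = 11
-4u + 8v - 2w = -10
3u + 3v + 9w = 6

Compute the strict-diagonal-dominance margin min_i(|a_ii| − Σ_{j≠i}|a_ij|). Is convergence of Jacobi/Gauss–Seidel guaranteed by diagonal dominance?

row 1: |8| − (2+4) = 2
row 2: |8| − (4+2) = 2
row 3: |9| − (3+3) = 3
minimum over rows = 2 → strictly diagonally dominant (convergence guaranteed)

2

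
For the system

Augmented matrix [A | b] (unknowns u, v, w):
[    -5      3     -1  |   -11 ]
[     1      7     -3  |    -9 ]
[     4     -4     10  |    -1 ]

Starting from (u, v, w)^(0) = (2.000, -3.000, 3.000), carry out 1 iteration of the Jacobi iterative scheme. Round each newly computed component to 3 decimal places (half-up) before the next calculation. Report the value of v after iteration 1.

Iteration 1:
  u = (-11 - (3)·-3.000 - (-1)·3.000) / (-5) = -0.200
  v = (-9 - (1)·2.000 - (-3)·3.000) / (7) = -0.286
  w = (-1 - (4)·2.000 - (-4)·-3.000) / (10) = -2.100

-0.286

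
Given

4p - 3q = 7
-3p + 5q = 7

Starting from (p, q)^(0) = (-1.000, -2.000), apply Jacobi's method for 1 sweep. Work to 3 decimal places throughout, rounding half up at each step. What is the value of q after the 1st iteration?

0.800

Iteration 1:
  p = (7 - (-3)·-2.000) / (4) = 0.250
  q = (7 - (-3)·-1.000) / (5) = 0.800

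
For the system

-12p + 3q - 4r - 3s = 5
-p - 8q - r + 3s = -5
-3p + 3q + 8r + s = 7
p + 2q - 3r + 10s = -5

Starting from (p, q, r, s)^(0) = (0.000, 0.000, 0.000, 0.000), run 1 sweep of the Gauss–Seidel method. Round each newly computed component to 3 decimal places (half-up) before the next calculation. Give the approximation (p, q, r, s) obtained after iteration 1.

Iteration 1:
  p = (5 - (3)·0.000 - (-4)·0.000 - (-3)·0.000) / (-12) = -0.417
  q = (-5 - (-1)·-0.417 - (-1)·0.000 - (3)·0.000) / (-8) = 0.677
  r = (7 - (-3)·-0.417 - (3)·0.677 - (1)·0.000) / (8) = 0.465
  s = (-5 - (1)·-0.417 - (2)·0.677 - (-3)·0.465) / (10) = -0.454

(-0.417, 0.677, 0.465, -0.454)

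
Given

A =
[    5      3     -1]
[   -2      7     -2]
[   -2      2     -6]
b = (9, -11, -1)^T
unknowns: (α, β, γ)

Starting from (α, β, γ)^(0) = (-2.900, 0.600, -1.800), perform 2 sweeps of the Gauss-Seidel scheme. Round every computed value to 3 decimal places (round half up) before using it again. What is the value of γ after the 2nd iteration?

-1.077

Iteration 1:
  α = (9 - (3)·0.600 - (-1)·-1.800) / (5) = 1.080
  β = (-11 - (-2)·1.080 - (-2)·-1.800) / (7) = -1.777
  γ = (-1 - (-2)·1.080 - (2)·-1.777) / (-6) = -0.786
Iteration 2:
  α = (9 - (3)·-1.777 - (-1)·-0.786) / (5) = 2.709
  β = (-11 - (-2)·2.709 - (-2)·-0.786) / (7) = -1.022
  γ = (-1 - (-2)·2.709 - (2)·-1.022) / (-6) = -1.077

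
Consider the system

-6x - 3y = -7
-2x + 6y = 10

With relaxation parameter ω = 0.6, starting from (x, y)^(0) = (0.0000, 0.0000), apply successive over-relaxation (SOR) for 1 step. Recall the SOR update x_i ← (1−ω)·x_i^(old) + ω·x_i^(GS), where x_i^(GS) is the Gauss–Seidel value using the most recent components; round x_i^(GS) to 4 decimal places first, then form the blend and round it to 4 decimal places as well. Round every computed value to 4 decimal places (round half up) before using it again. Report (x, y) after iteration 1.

Iteration 1:
  x: GS value = (-7 - (-3)·0.0000) / (-6) = 1.1667;  x ← (1−ω)·0.0000 + ω·1.1667 = 0.7000
  y: GS value = (10 - (-2)·0.7000) / (6) = 1.9000;  y ← (1−ω)·0.0000 + ω·1.9000 = 1.1400

(0.7000, 1.1400)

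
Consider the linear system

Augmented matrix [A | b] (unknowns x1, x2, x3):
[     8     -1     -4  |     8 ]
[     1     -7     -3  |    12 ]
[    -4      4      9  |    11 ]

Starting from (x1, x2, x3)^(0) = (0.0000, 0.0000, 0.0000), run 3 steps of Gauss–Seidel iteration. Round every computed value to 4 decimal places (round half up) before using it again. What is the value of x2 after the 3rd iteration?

-2.7548

Iteration 1:
  x1 = (8 - (-1)·0.0000 - (-4)·0.0000) / (8) = 1.0000
  x2 = (12 - (1)·1.0000 - (-3)·0.0000) / (-7) = -1.5714
  x3 = (11 - (-4)·1.0000 - (4)·-1.5714) / (9) = 2.3651
Iteration 2:
  x1 = (8 - (-1)·-1.5714 - (-4)·2.3651) / (8) = 1.9861
  x2 = (12 - (1)·1.9861 - (-3)·2.3651) / (-7) = -2.4442
  x3 = (11 - (-4)·1.9861 - (4)·-2.4442) / (9) = 3.1912
Iteration 3:
  x1 = (8 - (-1)·-2.4442 - (-4)·3.1912) / (8) = 2.2901
  x2 = (12 - (1)·2.2901 - (-3)·3.1912) / (-7) = -2.7548
  x3 = (11 - (-4)·2.2901 - (4)·-2.7548) / (9) = 3.4644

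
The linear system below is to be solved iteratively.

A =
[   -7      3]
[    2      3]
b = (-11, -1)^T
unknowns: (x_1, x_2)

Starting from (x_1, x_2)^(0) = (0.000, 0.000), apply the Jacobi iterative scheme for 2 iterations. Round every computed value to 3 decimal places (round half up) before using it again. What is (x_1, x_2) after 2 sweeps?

Iteration 1:
  x_1 = (-11 - (3)·0.000) / (-7) = 1.571
  x_2 = (-1 - (2)·0.000) / (3) = -0.333
Iteration 2:
  x_1 = (-11 - (3)·-0.333) / (-7) = 1.429
  x_2 = (-1 - (2)·1.571) / (3) = -1.381

(1.429, -1.381)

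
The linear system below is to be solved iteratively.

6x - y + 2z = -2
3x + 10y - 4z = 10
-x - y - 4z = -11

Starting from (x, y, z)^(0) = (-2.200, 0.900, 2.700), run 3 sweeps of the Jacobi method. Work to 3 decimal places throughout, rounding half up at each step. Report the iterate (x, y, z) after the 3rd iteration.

Iteration 1:
  x = (-2 - (-1)·0.900 - (2)·2.700) / (6) = -1.083
  y = (10 - (3)·-2.200 - (-4)·2.700) / (10) = 2.740
  z = (-11 - (-1)·-2.200 - (-1)·0.900) / (-4) = 3.075
Iteration 2:
  x = (-2 - (-1)·2.740 - (2)·3.075) / (6) = -0.902
  y = (10 - (3)·-1.083 - (-4)·3.075) / (10) = 2.555
  z = (-11 - (-1)·-1.083 - (-1)·2.740) / (-4) = 2.336
Iteration 3:
  x = (-2 - (-1)·2.555 - (2)·2.336) / (6) = -0.686
  y = (10 - (3)·-0.902 - (-4)·2.336) / (10) = 2.205
  z = (-11 - (-1)·-0.902 - (-1)·2.555) / (-4) = 2.337

(-0.686, 2.205, 2.337)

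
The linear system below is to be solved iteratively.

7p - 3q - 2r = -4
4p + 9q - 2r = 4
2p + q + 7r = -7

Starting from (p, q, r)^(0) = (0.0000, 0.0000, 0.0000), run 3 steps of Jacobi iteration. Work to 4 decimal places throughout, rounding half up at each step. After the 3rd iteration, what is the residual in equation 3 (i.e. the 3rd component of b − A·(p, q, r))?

-0.1492

Iteration 1:
  p = (-4 - (-3)·0.0000 - (-2)·0.0000) / (7) = -0.5714
  q = (4 - (4)·0.0000 - (-2)·0.0000) / (9) = 0.4444
  r = (-7 - (2)·0.0000 - (1)·0.0000) / (7) = -1.0000
Iteration 2:
  p = (-4 - (-3)·0.4444 - (-2)·-1.0000) / (7) = -0.6667
  q = (4 - (4)·-0.5714 - (-2)·-1.0000) / (9) = 0.4762
  r = (-7 - (2)·-0.5714 - (1)·0.4444) / (7) = -0.9002
Iteration 3:
  p = (-4 - (-3)·0.4762 - (-2)·-0.9002) / (7) = -0.6245
  q = (4 - (4)·-0.6667 - (-2)·-0.9002) / (9) = 0.5407
  r = (-7 - (2)·-0.6667 - (1)·0.4762) / (7) = -0.8775
Residual b − A·x = (0.2386, -0.1233, -0.1492)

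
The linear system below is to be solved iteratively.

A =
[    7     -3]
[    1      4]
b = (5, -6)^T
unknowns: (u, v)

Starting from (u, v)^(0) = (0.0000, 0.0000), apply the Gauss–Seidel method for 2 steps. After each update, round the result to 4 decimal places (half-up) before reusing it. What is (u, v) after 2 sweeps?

(-0.0051, -1.4987)

Iteration 1:
  u = (5 - (-3)·0.0000) / (7) = 0.7143
  v = (-6 - (1)·0.7143) / (4) = -1.6786
Iteration 2:
  u = (5 - (-3)·-1.6786) / (7) = -0.0051
  v = (-6 - (1)·-0.0051) / (4) = -1.4987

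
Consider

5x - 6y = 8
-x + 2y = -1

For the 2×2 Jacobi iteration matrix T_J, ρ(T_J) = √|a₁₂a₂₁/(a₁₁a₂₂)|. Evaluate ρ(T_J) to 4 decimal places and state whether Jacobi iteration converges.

a₁₂a₂₁/(a₁₁a₂₂) = (-6)·(-1) / ((5)·(2)) = 0.600000
ρ = √|0.600000| = √0.600000 = 0.7746
ρ < 1, so Jacobi converges

0.7746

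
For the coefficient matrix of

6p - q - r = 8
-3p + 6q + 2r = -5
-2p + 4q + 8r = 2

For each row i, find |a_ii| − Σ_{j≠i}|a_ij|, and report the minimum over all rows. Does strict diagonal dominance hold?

1

row 1: |6| − (1+1) = 4
row 2: |6| − (3+2) = 1
row 3: |8| − (2+4) = 2
minimum over rows = 1 → strictly diagonally dominant (convergence guaranteed)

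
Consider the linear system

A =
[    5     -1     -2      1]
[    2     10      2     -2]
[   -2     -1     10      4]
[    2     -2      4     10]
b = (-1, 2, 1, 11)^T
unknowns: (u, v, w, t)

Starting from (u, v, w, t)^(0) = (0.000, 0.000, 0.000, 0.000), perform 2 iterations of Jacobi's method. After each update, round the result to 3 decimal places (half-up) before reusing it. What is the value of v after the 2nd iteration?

0.440

Iteration 1:
  u = (-1 - (-1)·0.000 - (-2)·0.000 - (1)·0.000) / (5) = -0.200
  v = (2 - (2)·0.000 - (2)·0.000 - (-2)·0.000) / (10) = 0.200
  w = (1 - (-2)·0.000 - (-1)·0.000 - (4)·0.000) / (10) = 0.100
  t = (11 - (2)·0.000 - (-2)·0.000 - (4)·0.000) / (10) = 1.100
Iteration 2:
  u = (-1 - (-1)·0.200 - (-2)·0.100 - (1)·1.100) / (5) = -0.340
  v = (2 - (2)·-0.200 - (2)·0.100 - (-2)·1.100) / (10) = 0.440
  w = (1 - (-2)·-0.200 - (-1)·0.200 - (4)·1.100) / (10) = -0.360
  t = (11 - (2)·-0.200 - (-2)·0.200 - (4)·0.100) / (10) = 1.140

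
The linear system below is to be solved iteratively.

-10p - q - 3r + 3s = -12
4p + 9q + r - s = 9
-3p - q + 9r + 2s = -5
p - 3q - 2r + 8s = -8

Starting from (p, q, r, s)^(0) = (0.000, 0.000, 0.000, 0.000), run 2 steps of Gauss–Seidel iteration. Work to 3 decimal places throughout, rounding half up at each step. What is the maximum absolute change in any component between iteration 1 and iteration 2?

0.316

Iteration 1:
  p = (-12 - (-1)·0.000 - (-3)·0.000 - (3)·0.000) / (-10) = 1.200
  q = (9 - (4)·1.200 - (1)·0.000 - (-1)·0.000) / (9) = 0.467
  r = (-5 - (-3)·1.200 - (-1)·0.467 - (2)·0.000) / (9) = -0.104
  s = (-8 - (1)·1.200 - (-3)·0.467 - (-2)·-0.104) / (8) = -1.001
Iteration 2:
  p = (-12 - (-1)·0.467 - (-3)·-0.104 - (3)·-1.001) / (-10) = 0.884
  q = (9 - (4)·0.884 - (1)·-0.104 - (-1)·-1.001) / (9) = 0.507
  r = (-5 - (-3)·0.884 - (-1)·0.507 - (2)·-1.001) / (9) = 0.018
  s = (-8 - (1)·0.884 - (-3)·0.507 - (-2)·0.018) / (8) = -0.916
Change: (-0.316, 0.040, 0.122, 0.085) → max |·| = 0.316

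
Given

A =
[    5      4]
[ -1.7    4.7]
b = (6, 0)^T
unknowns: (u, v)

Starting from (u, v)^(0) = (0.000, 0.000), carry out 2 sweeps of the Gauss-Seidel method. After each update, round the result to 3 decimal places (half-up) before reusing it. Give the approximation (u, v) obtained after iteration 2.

(0.853, 0.309)

Iteration 1:
  u = (6 - (4)·0.000) / (5) = 1.200
  v = (0 - (-1.7)·1.200) / (4.7) = 0.434
Iteration 2:
  u = (6 - (4)·0.434) / (5) = 0.853
  v = (0 - (-1.7)·0.853) / (4.7) = 0.309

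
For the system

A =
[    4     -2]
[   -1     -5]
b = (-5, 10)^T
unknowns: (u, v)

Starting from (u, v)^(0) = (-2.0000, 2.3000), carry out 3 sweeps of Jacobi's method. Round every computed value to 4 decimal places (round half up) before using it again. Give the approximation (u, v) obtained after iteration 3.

Iteration 1:
  u = (-5 - (-2)·2.3000) / (4) = -0.1000
  v = (10 - (-1)·-2.0000) / (-5) = -1.6000
Iteration 2:
  u = (-5 - (-2)·-1.6000) / (4) = -2.0500
  v = (10 - (-1)·-0.1000) / (-5) = -1.9800
Iteration 3:
  u = (-5 - (-2)·-1.9800) / (4) = -2.2400
  v = (10 - (-1)·-2.0500) / (-5) = -1.5900

(-2.2400, -1.5900)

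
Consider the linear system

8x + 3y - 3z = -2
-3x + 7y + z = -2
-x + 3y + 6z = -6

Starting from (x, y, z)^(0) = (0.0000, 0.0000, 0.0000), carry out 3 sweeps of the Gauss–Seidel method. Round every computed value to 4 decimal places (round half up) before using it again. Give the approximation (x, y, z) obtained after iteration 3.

(-0.4573, -0.3535, -0.8995)

Iteration 1:
  x = (-2 - (3)·0.0000 - (-3)·0.0000) / (8) = -0.2500
  y = (-2 - (-3)·-0.2500 - (1)·0.0000) / (7) = -0.3929
  z = (-6 - (-1)·-0.2500 - (3)·-0.3929) / (6) = -0.8452
Iteration 2:
  x = (-2 - (3)·-0.3929 - (-3)·-0.8452) / (8) = -0.4196
  y = (-2 - (-3)·-0.4196 - (1)·-0.8452) / (7) = -0.3448
  z = (-6 - (-1)·-0.4196 - (3)·-0.3448) / (6) = -0.8975
Iteration 3:
  x = (-2 - (3)·-0.3448 - (-3)·-0.8975) / (8) = -0.4573
  y = (-2 - (-3)·-0.4573 - (1)·-0.8975) / (7) = -0.3535
  z = (-6 - (-1)·-0.4573 - (3)·-0.3535) / (6) = -0.8995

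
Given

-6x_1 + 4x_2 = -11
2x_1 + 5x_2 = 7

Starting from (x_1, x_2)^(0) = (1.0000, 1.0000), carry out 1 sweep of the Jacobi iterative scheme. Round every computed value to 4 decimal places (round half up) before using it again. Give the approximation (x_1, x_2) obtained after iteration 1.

(2.5000, 1.0000)

Iteration 1:
  x_1 = (-11 - (4)·1.0000) / (-6) = 2.5000
  x_2 = (7 - (2)·1.0000) / (5) = 1.0000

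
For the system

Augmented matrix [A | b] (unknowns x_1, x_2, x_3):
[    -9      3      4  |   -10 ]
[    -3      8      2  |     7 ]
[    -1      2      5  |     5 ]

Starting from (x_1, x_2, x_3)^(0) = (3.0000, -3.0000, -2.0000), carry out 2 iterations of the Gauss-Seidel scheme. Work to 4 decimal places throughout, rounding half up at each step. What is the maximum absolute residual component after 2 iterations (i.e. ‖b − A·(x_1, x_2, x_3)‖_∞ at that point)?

2.3799

Iteration 1:
  x_1 = (-10 - (3)·-3.0000 - (4)·-2.0000) / (-9) = -0.7778
  x_2 = (7 - (-3)·-0.7778 - (2)·-2.0000) / (8) = 1.0833
  x_3 = (5 - (-1)·-0.7778 - (2)·1.0833) / (5) = 0.4111
Iteration 2:
  x_1 = (-10 - (3)·1.0833 - (4)·0.4111) / (-9) = 1.6549
  x_2 = (7 - (-3)·1.6549 - (2)·0.4111) / (8) = 1.3928
  x_3 = (5 - (-1)·1.6549 - (2)·1.3928) / (5) = 0.7739
Residual b − A·x = (-2.3799, -0.7255, -0.0002); ∞-norm = 2.3799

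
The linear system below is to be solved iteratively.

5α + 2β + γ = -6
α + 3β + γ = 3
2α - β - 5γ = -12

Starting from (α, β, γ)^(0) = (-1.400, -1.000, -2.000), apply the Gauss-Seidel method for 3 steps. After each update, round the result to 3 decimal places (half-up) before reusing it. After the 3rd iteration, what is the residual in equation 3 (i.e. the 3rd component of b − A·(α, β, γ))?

-0.001

Iteration 1:
  α = (-6 - (2)·-1.000 - (1)·-2.000) / (5) = -0.400
  β = (3 - (1)·-0.400 - (1)·-2.000) / (3) = 1.800
  γ = (-12 - (2)·-0.400 - (-1)·1.800) / (-5) = 1.880
Iteration 2:
  α = (-6 - (2)·1.800 - (1)·1.880) / (5) = -2.296
  β = (3 - (1)·-2.296 - (1)·1.880) / (3) = 1.139
  γ = (-12 - (2)·-2.296 - (-1)·1.139) / (-5) = 1.254
Iteration 3:
  α = (-6 - (2)·1.139 - (1)·1.254) / (5) = -1.906
  β = (3 - (1)·-1.906 - (1)·1.254) / (3) = 1.217
  γ = (-12 - (2)·-1.906 - (-1)·1.217) / (-5) = 1.394
Residual b − A·x = (-0.298, -0.139, -0.001)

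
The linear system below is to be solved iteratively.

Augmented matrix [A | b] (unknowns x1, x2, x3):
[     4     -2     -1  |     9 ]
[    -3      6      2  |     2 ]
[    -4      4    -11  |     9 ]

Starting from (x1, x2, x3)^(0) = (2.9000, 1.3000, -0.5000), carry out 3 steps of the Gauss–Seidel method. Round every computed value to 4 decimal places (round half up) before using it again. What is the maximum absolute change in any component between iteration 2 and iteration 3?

0.1536

Iteration 1:
  x1 = (9 - (-2)·1.3000 - (-1)·-0.5000) / (4) = 2.7750
  x2 = (2 - (-3)·2.7750 - (2)·-0.5000) / (6) = 1.8875
  x3 = (9 - (-4)·2.7750 - (4)·1.8875) / (-11) = -1.1409
Iteration 2:
  x1 = (9 - (-2)·1.8875 - (-1)·-1.1409) / (4) = 2.9085
  x2 = (2 - (-3)·2.9085 - (2)·-1.1409) / (6) = 2.1679
  x3 = (9 - (-4)·2.9085 - (4)·2.1679) / (-11) = -1.0875
Iteration 3:
  x1 = (9 - (-2)·2.1679 - (-1)·-1.0875) / (4) = 3.0621
  x2 = (2 - (-3)·3.0621 - (2)·-1.0875) / (6) = 2.2269
  x3 = (9 - (-4)·3.0621 - (4)·2.2269) / (-11) = -1.1219
Change: (0.1536, 0.0590, -0.0344) → max |·| = 0.1536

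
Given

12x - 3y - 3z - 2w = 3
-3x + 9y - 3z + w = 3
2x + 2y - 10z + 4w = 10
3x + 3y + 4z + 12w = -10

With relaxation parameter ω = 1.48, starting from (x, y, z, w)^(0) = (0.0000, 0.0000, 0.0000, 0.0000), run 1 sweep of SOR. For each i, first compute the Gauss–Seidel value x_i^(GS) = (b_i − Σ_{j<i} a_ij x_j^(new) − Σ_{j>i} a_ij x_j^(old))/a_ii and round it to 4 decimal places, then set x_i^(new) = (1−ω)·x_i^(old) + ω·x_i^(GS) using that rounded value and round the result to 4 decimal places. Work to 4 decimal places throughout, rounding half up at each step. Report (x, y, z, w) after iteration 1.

(0.3700, 0.6759, -1.1704, -1.0430)

Iteration 1:
  x: GS value = (3 - (-3)·0.0000 - (-3)·0.0000 - (-2)·0.0000) / (12) = 0.2500;  x ← (1−ω)·0.0000 + ω·0.2500 = 0.3700
  y: GS value = (3 - (-3)·0.3700 - (-3)·0.0000 - (1)·0.0000) / (9) = 0.4567;  y ← (1−ω)·0.0000 + ω·0.4567 = 0.6759
  z: GS value = (10 - (2)·0.3700 - (2)·0.6759 - (4)·0.0000) / (-10) = -0.7908;  z ← (1−ω)·0.0000 + ω·-0.7908 = -1.1704
  w: GS value = (-10 - (3)·0.3700 - (3)·0.6759 - (4)·-1.1704) / (12) = -0.7047;  w ← (1−ω)·0.0000 + ω·-0.7047 = -1.0430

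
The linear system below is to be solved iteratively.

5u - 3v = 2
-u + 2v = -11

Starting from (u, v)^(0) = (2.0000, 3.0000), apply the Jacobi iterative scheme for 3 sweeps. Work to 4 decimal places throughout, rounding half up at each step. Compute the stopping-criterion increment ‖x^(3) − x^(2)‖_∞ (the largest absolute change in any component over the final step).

Iteration 1:
  u = (2 - (-3)·3.0000) / (5) = 2.2000
  v = (-11 - (-1)·2.0000) / (2) = -4.5000
Iteration 2:
  u = (2 - (-3)·-4.5000) / (5) = -2.3000
  v = (-11 - (-1)·2.2000) / (2) = -4.4000
Iteration 3:
  u = (2 - (-3)·-4.4000) / (5) = -2.2400
  v = (-11 - (-1)·-2.3000) / (2) = -6.6500
Change: (0.0600, -2.2500) → max |·| = 2.2500

2.2500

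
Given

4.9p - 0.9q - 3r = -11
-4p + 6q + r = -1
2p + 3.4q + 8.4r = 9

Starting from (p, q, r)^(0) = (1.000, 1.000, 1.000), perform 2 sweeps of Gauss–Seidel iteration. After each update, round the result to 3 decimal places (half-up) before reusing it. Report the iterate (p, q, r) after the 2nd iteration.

(-1.295, -1.354, 1.928)

Iteration 1:
  p = (-11 - (-0.9)·1.000 - (-3)·1.000) / (4.9) = -1.449
  q = (-1 - (-4)·-1.449 - (1)·1.000) / (6) = -1.299
  r = (9 - (2)·-1.449 - (3.4)·-1.299) / (8.4) = 1.942
Iteration 2:
  p = (-11 - (-0.9)·-1.299 - (-3)·1.942) / (4.9) = -1.295
  q = (-1 - (-4)·-1.295 - (1)·1.942) / (6) = -1.354
  r = (9 - (2)·-1.295 - (3.4)·-1.354) / (8.4) = 1.928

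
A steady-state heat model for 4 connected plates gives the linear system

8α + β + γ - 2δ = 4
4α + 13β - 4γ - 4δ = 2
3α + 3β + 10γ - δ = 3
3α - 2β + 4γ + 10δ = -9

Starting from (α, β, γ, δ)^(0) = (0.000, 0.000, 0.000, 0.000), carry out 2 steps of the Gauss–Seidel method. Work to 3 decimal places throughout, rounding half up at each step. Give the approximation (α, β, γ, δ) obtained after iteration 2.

Iteration 1:
  α = (4 - (1)·0.000 - (1)·0.000 - (-2)·0.000) / (8) = 0.500
  β = (2 - (4)·0.500 - (-4)·0.000 - (-4)·0.000) / (13) = 0.000
  γ = (3 - (3)·0.500 - (3)·0.000 - (-1)·0.000) / (10) = 0.150
  δ = (-9 - (3)·0.500 - (-2)·0.000 - (4)·0.150) / (10) = -1.110
Iteration 2:
  α = (4 - (1)·0.000 - (1)·0.150 - (-2)·-1.110) / (8) = 0.204
  β = (2 - (4)·0.204 - (-4)·0.150 - (-4)·-1.110) / (13) = -0.204
  γ = (3 - (3)·0.204 - (3)·-0.204 - (-1)·-1.110) / (10) = 0.189
  δ = (-9 - (3)·0.204 - (-2)·-0.204 - (4)·0.189) / (10) = -1.078

(0.204, -0.204, 0.189, -1.078)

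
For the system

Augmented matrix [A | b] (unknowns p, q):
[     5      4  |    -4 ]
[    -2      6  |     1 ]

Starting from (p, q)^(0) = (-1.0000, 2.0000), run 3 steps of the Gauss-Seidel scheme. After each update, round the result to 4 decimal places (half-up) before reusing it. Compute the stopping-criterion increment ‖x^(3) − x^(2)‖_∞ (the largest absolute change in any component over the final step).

Iteration 1:
  p = (-4 - (4)·2.0000) / (5) = -2.4000
  q = (1 - (-2)·-2.4000) / (6) = -0.6333
Iteration 2:
  p = (-4 - (4)·-0.6333) / (5) = -0.2934
  q = (1 - (-2)·-0.2934) / (6) = 0.0689
Iteration 3:
  p = (-4 - (4)·0.0689) / (5) = -0.8551
  q = (1 - (-2)·-0.8551) / (6) = -0.1184
Change: (-0.5617, -0.1873) → max |·| = 0.5617

0.5617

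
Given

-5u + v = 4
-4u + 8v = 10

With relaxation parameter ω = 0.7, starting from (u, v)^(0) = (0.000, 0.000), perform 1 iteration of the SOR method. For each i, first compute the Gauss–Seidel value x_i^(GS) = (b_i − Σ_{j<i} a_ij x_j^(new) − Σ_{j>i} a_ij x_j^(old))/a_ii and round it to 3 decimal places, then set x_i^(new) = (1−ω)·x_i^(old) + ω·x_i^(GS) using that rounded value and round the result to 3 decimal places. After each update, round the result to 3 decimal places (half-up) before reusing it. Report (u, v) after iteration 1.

Iteration 1:
  u: GS value = (4 - (1)·0.000) / (-5) = -0.800;  u ← (1−ω)·0.000 + ω·-0.800 = -0.560
  v: GS value = (10 - (-4)·-0.560) / (8) = 0.970;  v ← (1−ω)·0.000 + ω·0.970 = 0.679

(-0.560, 0.679)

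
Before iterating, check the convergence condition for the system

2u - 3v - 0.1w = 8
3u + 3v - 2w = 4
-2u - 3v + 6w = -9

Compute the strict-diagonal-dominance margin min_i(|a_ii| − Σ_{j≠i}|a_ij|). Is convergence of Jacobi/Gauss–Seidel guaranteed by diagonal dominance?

-2

row 1: |2| − (3+0.1) = -1.1
row 2: |3| − (3+2) = -2
row 3: |6| − (2+3) = 1
minimum over rows = -2 → not strictly diagonally dominant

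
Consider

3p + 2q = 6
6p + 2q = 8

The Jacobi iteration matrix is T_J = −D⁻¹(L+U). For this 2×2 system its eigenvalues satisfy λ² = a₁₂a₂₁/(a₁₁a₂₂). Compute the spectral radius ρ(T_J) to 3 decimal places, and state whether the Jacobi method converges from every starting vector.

a₁₂a₂₁/(a₁₁a₂₂) = (2)·(6) / ((3)·(2)) = 2.000000
ρ = √|2.000000| = √2.000000 = 1.414
ρ > 1, so Jacobi diverges

1.414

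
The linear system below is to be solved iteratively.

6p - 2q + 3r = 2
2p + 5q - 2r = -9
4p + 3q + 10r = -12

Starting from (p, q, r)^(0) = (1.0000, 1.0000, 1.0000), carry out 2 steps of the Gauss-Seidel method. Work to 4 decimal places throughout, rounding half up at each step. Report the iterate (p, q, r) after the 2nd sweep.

(0.2578, -2.2338, -0.6330)

Iteration 1:
  p = (2 - (-2)·1.0000 - (3)·1.0000) / (6) = 0.1667
  q = (-9 - (2)·0.1667 - (-2)·1.0000) / (5) = -1.4667
  r = (-12 - (4)·0.1667 - (3)·-1.4667) / (10) = -0.8267
Iteration 2:
  p = (2 - (-2)·-1.4667 - (3)·-0.8267) / (6) = 0.2578
  q = (-9 - (2)·0.2578 - (-2)·-0.8267) / (5) = -2.2338
  r = (-12 - (4)·0.2578 - (3)·-2.2338) / (10) = -0.6330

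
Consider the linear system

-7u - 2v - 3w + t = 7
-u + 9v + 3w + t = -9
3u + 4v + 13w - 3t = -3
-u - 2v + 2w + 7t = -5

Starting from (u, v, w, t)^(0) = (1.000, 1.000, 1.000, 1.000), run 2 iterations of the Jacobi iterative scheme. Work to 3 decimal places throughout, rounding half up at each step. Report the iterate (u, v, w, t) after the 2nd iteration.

(-0.470, -0.932, 0.410, -1.166)

Iteration 1:
  u = (7 - (-2)·1.000 - (-3)·1.000 - (1)·1.000) / (-7) = -1.571
  v = (-9 - (-1)·1.000 - (3)·1.000 - (1)·1.000) / (9) = -1.333
  w = (-3 - (3)·1.000 - (4)·1.000 - (-3)·1.000) / (13) = -0.538
  t = (-5 - (-1)·1.000 - (-2)·1.000 - (2)·1.000) / (7) = -0.571
Iteration 2:
  u = (7 - (-2)·-1.333 - (-3)·-0.538 - (1)·-0.571) / (-7) = -0.470
  v = (-9 - (-1)·-1.571 - (3)·-0.538 - (1)·-0.571) / (9) = -0.932
  w = (-3 - (3)·-1.571 - (4)·-1.333 - (-3)·-0.571) / (13) = 0.410
  t = (-5 - (-1)·-1.571 - (-2)·-1.333 - (2)·-0.538) / (7) = -1.166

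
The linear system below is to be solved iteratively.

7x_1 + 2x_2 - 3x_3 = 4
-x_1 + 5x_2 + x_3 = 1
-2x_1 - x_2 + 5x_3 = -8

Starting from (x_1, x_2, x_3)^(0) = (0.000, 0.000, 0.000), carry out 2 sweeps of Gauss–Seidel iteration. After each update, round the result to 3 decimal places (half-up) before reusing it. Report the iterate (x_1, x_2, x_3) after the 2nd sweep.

Iteration 1:
  x_1 = (4 - (2)·0.000 - (-3)·0.000) / (7) = 0.571
  x_2 = (1 - (-1)·0.571 - (1)·0.000) / (5) = 0.314
  x_3 = (-8 - (-2)·0.571 - (-1)·0.314) / (5) = -1.309
Iteration 2:
  x_1 = (4 - (2)·0.314 - (-3)·-1.309) / (7) = -0.079
  x_2 = (1 - (-1)·-0.079 - (1)·-1.309) / (5) = 0.446
  x_3 = (-8 - (-2)·-0.079 - (-1)·0.446) / (5) = -1.542

(-0.079, 0.446, -1.542)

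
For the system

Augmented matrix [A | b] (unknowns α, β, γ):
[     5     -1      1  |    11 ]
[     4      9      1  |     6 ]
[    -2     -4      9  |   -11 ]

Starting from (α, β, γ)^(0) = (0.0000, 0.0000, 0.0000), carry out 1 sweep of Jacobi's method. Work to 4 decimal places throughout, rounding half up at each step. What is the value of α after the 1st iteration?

Iteration 1:
  α = (11 - (-1)·0.0000 - (1)·0.0000) / (5) = 2.2000
  β = (6 - (4)·0.0000 - (1)·0.0000) / (9) = 0.6667
  γ = (-11 - (-2)·0.0000 - (-4)·0.0000) / (9) = -1.2222

2.2000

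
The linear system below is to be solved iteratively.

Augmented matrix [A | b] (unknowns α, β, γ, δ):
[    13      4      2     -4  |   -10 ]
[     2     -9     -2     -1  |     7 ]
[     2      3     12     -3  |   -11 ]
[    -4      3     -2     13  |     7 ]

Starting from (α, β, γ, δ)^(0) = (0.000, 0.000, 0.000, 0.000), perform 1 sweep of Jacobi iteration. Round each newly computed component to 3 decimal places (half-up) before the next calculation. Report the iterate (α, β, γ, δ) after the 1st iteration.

Iteration 1:
  α = (-10 - (4)·0.000 - (2)·0.000 - (-4)·0.000) / (13) = -0.769
  β = (7 - (2)·0.000 - (-2)·0.000 - (-1)·0.000) / (-9) = -0.778
  γ = (-11 - (2)·0.000 - (3)·0.000 - (-3)·0.000) / (12) = -0.917
  δ = (7 - (-4)·0.000 - (3)·0.000 - (-2)·0.000) / (13) = 0.538

(-0.769, -0.778, -0.917, 0.538)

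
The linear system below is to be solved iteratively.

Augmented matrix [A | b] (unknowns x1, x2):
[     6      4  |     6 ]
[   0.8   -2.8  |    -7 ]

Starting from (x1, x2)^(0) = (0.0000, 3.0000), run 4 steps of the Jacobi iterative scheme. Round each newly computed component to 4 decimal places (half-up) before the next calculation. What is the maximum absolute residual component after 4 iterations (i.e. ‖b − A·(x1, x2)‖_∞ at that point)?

Iteration 1:
  x1 = (6 - (4)·3.0000) / (6) = -1.0000
  x2 = (-7 - (0.8)·0.0000) / (-2.8) = 2.5000
Iteration 2:
  x1 = (6 - (4)·2.5000) / (6) = -0.6667
  x2 = (-7 - (0.8)·-1.0000) / (-2.8) = 2.2143
Iteration 3:
  x1 = (6 - (4)·2.2143) / (6) = -0.4762
  x2 = (-7 - (0.8)·-0.6667) / (-2.8) = 2.3095
Iteration 4:
  x1 = (6 - (4)·2.3095) / (6) = -0.5397
  x2 = (-7 - (0.8)·-0.4762) / (-2.8) = 2.3639
Residual b − A·x = (-0.2174, 0.0507); ∞-norm = 0.2174

0.2174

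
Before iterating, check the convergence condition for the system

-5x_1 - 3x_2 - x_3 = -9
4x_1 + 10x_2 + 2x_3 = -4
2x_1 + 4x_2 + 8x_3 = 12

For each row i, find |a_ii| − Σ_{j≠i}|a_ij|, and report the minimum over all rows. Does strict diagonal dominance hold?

row 1: |-5| − (3+1) = 1
row 2: |10| − (4+2) = 4
row 3: |8| − (2+4) = 2
minimum over rows = 1 → strictly diagonally dominant (convergence guaranteed)

1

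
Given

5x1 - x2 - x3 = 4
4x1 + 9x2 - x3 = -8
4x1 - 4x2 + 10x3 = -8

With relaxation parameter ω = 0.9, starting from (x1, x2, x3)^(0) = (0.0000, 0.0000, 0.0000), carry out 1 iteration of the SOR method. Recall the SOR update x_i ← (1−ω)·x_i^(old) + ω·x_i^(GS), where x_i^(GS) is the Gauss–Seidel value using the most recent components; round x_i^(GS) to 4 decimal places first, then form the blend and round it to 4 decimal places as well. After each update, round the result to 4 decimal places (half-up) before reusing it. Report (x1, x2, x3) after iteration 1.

(0.7200, -1.0880, -1.3709)

Iteration 1:
  x1: GS value = (4 - (-1)·0.0000 - (-1)·0.0000) / (5) = 0.8000;  x1 ← (1−ω)·0.0000 + ω·0.8000 = 0.7200
  x2: GS value = (-8 - (4)·0.7200 - (-1)·0.0000) / (9) = -1.2089;  x2 ← (1−ω)·0.0000 + ω·-1.2089 = -1.0880
  x3: GS value = (-8 - (4)·0.7200 - (-4)·-1.0880) / (10) = -1.5232;  x3 ← (1−ω)·0.0000 + ω·-1.5232 = -1.3709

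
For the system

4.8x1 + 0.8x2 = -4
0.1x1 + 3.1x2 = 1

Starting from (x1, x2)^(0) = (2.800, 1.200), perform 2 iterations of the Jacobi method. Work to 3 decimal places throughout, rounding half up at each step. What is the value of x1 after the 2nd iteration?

-0.872

Iteration 1:
  x1 = (-4 - (0.8)·1.200) / (4.8) = -1.033
  x2 = (1 - (0.1)·2.800) / (3.1) = 0.232
Iteration 2:
  x1 = (-4 - (0.8)·0.232) / (4.8) = -0.872
  x2 = (1 - (0.1)·-1.033) / (3.1) = 0.356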